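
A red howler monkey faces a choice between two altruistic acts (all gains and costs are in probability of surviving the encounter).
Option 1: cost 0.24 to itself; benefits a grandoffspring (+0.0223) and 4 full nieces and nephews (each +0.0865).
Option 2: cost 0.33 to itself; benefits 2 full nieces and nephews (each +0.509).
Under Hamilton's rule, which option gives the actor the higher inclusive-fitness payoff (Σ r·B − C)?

Option 2

Option 1: r to a grandoffspring = 0.25.
Option 1: r to a full niece or nephew = 0.25.
Option 1: Σ r·B − C = (1·0.25·0.0223 + 4·0.25·0.0865) − 0.24 = -0.147925.
Option 2: r to a full niece or nephew = 0.25.
Option 2: Σ r·B − C = (2·0.25·0.509) − 0.33 = -0.0755.
Option 2 has the higher net inclusive-fitness payoff.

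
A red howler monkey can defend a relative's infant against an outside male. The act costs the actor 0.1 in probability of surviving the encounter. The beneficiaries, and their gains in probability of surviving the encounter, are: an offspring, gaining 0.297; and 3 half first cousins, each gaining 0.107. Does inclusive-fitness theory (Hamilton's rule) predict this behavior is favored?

Hamilton's rule: the trait is favored when the sum of r·B over every recipient exceeds the actor's cost C.
r to an offspring = 0.5 (one parent–offspring link: r = (1/2)^1 = 1/2).
r to a half first cousin = 1/16 (half first cousins share one grandparent — one path of length 4: r = (1/2)^4 = 1/16).
Summing one r·B term per recipient: 1·0.5·0.297 + 3·0.0625·0.107 = 0.1685625.
0.1685625 > 0.1: the indirect benefit exceeds the cost.

Yes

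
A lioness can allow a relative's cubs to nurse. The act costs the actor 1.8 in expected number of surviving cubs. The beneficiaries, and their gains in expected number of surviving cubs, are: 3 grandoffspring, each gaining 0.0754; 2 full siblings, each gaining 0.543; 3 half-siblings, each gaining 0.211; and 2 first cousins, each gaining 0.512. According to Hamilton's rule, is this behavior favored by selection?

Hamilton's rule: the trait is favored when the sum of r·B over every recipient exceeds the actor's cost C.
r to a grandoffspring = 0.25 (two parent–offspring links: r = (1/2)^2 = 1/4).
r to a full sibling = 0.5 (full sibs share both parents — two paths of length 2: r = 2·(1/2)^2 = 1/2).
r to a half-sibling = 0.25 (half-sibs share one parent — one path of length 2: r = (1/2)^2 = 1/4).
r to a first cousin = 0.125 (first cousins share one grandparent pair — two paths of length 4: r = 2·(1/2)^4 = 1/8).
Summing one r·B term per recipient: 3·0.25·0.0754 + 2·0.5·0.543 + 3·0.25·0.211 + 2·0.125·0.512 = 0.8858.
0.8858 < 1.8: the indirect benefit is less than the cost.

No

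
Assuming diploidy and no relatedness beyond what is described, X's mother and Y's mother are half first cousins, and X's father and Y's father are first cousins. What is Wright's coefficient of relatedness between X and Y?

0.046875

With two independent routes of shared ancestry, r is the sum of the two contributions.
X and Y are related in two ways: half second cousins through their mothers (r = 1/64) and second cousins through their fathers (r = 1/32).
r = 1/64 + 1/32 = 3/64 = 0.046875.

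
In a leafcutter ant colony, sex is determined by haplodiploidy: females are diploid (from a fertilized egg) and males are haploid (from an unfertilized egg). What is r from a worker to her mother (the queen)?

One meiotic link between diploid queen and diploid daughter: r = 1/2.

0.5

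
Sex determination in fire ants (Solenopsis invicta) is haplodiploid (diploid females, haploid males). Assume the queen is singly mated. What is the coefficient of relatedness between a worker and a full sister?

Haplodiploid full sisters inherit their father's entire haploid genome identically (contributing 1/2) and on average half of their mother's contribution (1/2 · 1/2 = 1/4); r = 1/2 + 1/4 = 3/4.

0.75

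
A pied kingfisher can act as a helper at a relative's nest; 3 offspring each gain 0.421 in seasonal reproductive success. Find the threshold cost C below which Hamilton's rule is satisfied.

r to an offspring = 0.5 (one parent–offspring link: r = (1/2)^1 = 1/2).
Hamilton's rule: n·r·B > C, so the trait is favored while C < n·r·B = 3·0.5·0.421 = 0.6315.

0.6315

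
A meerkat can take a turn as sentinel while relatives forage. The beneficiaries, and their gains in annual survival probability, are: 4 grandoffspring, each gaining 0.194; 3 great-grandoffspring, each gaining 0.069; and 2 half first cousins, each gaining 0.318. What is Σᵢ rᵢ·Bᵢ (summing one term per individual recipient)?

0.259625

r to a grandoffspring = 1/4 (two parent–offspring links: r = (1/2)^2 = 1/4).
r to a great-grandoffspring = 1/8 (three parent–offspring links: r = (1/2)^3 = 1/8).
r to a half first cousin = 1/16 (half first cousins share one grandparent — one path of length 4: r = (1/2)^4 = 1/16).
Summing one r·B term per recipient: 4·0.25·0.194 + 3·0.125·0.069 + 2·0.0625·0.318 = 0.259625.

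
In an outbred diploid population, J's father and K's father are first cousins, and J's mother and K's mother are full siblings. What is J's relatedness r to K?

0.15625

With two independent routes of shared ancestry, r is the sum of the two contributions.
J and K are related in two ways: second cousins through their fathers (r = 1/32) and first cousins through their mothers (r = 1/8).
r = 1/32 + 1/8 = 5/32 = 0.15625.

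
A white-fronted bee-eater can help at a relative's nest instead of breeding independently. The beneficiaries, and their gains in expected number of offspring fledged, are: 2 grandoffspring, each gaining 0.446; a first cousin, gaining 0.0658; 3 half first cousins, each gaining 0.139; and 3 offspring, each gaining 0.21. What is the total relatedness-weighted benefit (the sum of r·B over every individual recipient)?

0.5722875

r to a grandoffspring = 1/4 (two parent–offspring links: r = (1/2)^2 = 1/4).
r to a first cousin = 1/8 (first cousins share one grandparent pair — two paths of length 4: r = 2·(1/2)^4 = 1/8).
r to a half first cousin = 0.0625 (half first cousins share one grandparent — one path of length 4: r = (1/2)^4 = 1/16).
r to an offspring = 1/2 (one parent–offspring link: r = (1/2)^1 = 1/2).
Summing one r·B term per recipient: 2·0.25·0.446 + 1·0.125·0.0658 + 3·0.0625·0.139 + 3·0.5·0.21 = 0.5722875.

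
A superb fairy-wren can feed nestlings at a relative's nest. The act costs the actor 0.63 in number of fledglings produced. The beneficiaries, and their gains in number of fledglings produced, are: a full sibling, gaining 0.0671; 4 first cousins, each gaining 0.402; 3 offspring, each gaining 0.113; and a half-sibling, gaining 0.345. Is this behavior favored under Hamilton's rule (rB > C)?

No

Hamilton's rule: the trait is favored when the sum of r·B over every recipient exceeds the actor's cost C.
r to a full sibling = 0.5 (full sibs share both parents — two paths of length 2: r = 2·(1/2)^2 = 1/2).
r to a first cousin = 1/8 (first cousins share one grandparent pair — two paths of length 4: r = 2·(1/2)^4 = 1/8).
r to an offspring = 1/2 (one parent–offspring link: r = (1/2)^1 = 1/2).
r to a half-sibling = 0.25 (half-sibs share one parent — one path of length 2: r = (1/2)^2 = 1/4).
Summing one r·B term per recipient: 1·0.5·0.0671 + 4·0.125·0.402 + 3·0.5·0.113 + 1·0.25·0.345 = 0.4903.
0.4903 < 0.63: the indirect benefit is less than the cost.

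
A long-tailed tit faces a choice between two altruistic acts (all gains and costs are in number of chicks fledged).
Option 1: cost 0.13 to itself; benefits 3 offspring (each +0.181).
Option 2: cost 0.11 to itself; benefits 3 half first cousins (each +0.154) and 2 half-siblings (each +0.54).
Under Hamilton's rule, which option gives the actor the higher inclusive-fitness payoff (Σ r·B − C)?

Option 1: r to an offspring = 0.5.
Option 1: Σ r·B − C = (3·0.5·0.181) − 0.13 = 0.1415.
Option 2: r to a half first cousin = 0.0625.
Option 2: r to a half-sibling = 0.25.
Option 2: Σ r·B − C = (3·0.0625·0.154 + 2·0.25·0.54) − 0.11 = 0.188875.
Option 2 has the higher net inclusive-fitness payoff.

Option 2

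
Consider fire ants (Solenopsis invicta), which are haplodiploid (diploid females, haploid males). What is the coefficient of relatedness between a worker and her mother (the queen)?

0.5

One meiotic link between diploid queen and diploid daughter: r = 1/2.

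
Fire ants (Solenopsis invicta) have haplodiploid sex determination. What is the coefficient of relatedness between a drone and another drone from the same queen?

Haploid brothers each carry a random half of the queen's diploid genome, so on average they share half: r = 1/2.

0.5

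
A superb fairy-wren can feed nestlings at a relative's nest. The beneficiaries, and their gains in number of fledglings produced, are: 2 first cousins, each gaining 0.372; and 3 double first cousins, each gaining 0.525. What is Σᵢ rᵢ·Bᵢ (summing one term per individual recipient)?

r to a first cousin = 0.125 (first cousins share one grandparent pair — two paths of length 4: r = 2·(1/2)^4 = 1/8).
r to a double first cousin = 0.25 (double first cousins share both grandparent pairs — four paths of length 4: r = 4·(1/2)^4 = 1/4).
Summing one r·B term per recipient: 2·0.125·0.372 + 3·0.25·0.525 = 0.48675.

0.48675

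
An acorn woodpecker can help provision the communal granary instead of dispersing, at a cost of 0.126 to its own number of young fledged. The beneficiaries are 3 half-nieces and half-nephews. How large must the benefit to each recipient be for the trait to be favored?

0.336

r to a half-niece or half-nephew = 0.125 (half-aunt/uncle↔niece/nephew: one path of length 3: r = (1/2)^3 = 1/8).
Hamilton's rule with n recipients of equal r: n·r·B > C, so B > C/(n·r) = 0.126/(3·0.125) = 0.336.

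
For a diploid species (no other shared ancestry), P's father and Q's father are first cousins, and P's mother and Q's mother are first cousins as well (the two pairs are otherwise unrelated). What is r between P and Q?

0.0625

With two independent routes of shared ancestry, r is the sum of the two contributions.
P and Q are related in two ways: second cousins through their fathers (r = 1/32) and second cousins through their mothers (r = 1/32).
r = 1/32 + 1/32 = 1/16 = 0.0625.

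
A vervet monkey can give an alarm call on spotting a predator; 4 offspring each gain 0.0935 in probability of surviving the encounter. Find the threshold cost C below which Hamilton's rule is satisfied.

0.187

r to an offspring = 1/2 (one parent–offspring link: r = (1/2)^1 = 1/2).
Hamilton's rule: n·r·B > C, so the trait is favored while C < n·r·B = 4·0.5·0.0935 = 0.187.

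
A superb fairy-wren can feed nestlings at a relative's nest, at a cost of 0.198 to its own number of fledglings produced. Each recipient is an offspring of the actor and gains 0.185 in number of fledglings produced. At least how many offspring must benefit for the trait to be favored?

3

r to an offspring = 1/2 (one parent–offspring link: r = (1/2)^1 = 1/2).
Hamilton's rule: n·r·B > C  ⇒  n > C/(r·B) = 0.198/(0.5·0.185) = 2.141.
The smallest integer exceeding 2.141 is 3.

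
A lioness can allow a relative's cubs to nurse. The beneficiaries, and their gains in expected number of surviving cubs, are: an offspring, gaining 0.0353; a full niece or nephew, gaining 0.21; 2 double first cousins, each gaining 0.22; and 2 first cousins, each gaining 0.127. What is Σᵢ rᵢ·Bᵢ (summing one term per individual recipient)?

0.2119

r to an offspring = 1/2 (one parent–offspring link: r = (1/2)^1 = 1/2).
r to a full niece or nephew = 0.25 (full aunt/uncle↔niece/nephew: two paths of length 3 through the shared grandparent pair: r = 2·(1/2)^3 = 1/4).
r to a double first cousin = 0.25 (double first cousins share both grandparent pairs — four paths of length 4: r = 4·(1/2)^4 = 1/4).
r to a first cousin = 1/8 (first cousins share one grandparent pair — two paths of length 4: r = 2·(1/2)^4 = 1/8).
Summing one r·B term per recipient: 1·0.5·0.0353 + 1·0.25·0.21 + 2·0.25·0.22 + 2·0.125·0.127 = 0.2119.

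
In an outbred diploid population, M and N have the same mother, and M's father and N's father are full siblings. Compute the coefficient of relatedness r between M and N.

0.375

Independent pedigree routes through distinct common ancestors add.
M and N are related in two ways: half-sibs through their shared mother (r = 1/4) and first cousins through their fathers (r = 1/8).
r = 1/4 + 1/8 = 0.375.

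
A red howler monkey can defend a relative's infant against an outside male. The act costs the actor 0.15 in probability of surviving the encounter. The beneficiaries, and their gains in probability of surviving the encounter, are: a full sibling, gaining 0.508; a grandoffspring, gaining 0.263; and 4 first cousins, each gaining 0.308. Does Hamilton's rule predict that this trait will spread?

Yes

Hamilton's rule: the trait is favored when the sum of r·B over every recipient exceeds the actor's cost C.
r to a full sibling = 0.5 (full sibs share both parents — two paths of length 2: r = 2·(1/2)^2 = 1/2).
r to a grandoffspring = 0.25 (two parent–offspring links: r = (1/2)^2 = 1/4).
r to a first cousin = 1/8 (first cousins share one grandparent pair — two paths of length 4: r = 2·(1/2)^4 = 1/8).
Summing one r·B term per recipient: 1·0.5·0.508 + 1·0.25·0.263 + 4·0.125·0.308 = 0.47375.
0.47375 > 0.15: the indirect benefit exceeds the cost.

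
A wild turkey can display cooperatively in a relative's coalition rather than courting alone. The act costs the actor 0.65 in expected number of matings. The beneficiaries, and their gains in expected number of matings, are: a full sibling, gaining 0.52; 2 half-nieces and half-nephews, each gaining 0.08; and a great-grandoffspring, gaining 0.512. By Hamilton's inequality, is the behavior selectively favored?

Hamilton's rule: the trait is favored when the sum of r·B over every recipient exceeds the actor's cost C.
r to a full sibling = 0.5 (full sibs share both parents — two paths of length 2: r = 2·(1/2)^2 = 1/2).
r to a half-niece or half-nephew = 0.125 (half-aunt/uncle↔niece/nephew: one path of length 3: r = (1/2)^3 = 1/8).
r to a great-grandoffspring = 1/8 (three parent–offspring links: r = (1/2)^3 = 1/8).
Summing one r·B term per recipient: 1·0.5·0.52 + 2·0.125·0.08 + 1·0.125·0.512 = 0.344.
0.344 < 0.65: the indirect benefit is less than the cost.

No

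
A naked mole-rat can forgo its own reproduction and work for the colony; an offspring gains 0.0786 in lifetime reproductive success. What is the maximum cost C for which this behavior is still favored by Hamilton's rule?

r to an offspring = 1/2 (one parent–offspring link: r = (1/2)^1 = 1/2).
Hamilton's rule: n·r·B > C, so the trait is favored while C < n·r·B = 1·0.5·0.0786 = 0.0393.

0.0393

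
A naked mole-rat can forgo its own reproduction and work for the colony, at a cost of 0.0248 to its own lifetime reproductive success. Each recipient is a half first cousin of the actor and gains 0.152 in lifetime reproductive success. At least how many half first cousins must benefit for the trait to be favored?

3

r to a half first cousin = 1/16 (half first cousins share one grandparent — one path of length 4: r = (1/2)^4 = 1/16).
Hamilton's rule: n·r·B > C  ⇒  n > C/(r·B) = 0.0248/(0.0625·0.152) = 2.611.
The smallest integer exceeding 2.611 is 3.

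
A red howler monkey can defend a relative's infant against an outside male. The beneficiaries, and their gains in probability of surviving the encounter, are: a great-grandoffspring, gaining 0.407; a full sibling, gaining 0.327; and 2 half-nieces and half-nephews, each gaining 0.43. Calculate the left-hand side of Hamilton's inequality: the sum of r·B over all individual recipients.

r to a great-grandoffspring = 1/8 (three parent–offspring links: r = (1/2)^3 = 1/8).
r to a full sibling = 1/2 (full sibs share both parents — two paths of length 2: r = 2·(1/2)^2 = 1/2).
r to a half-niece or half-nephew = 1/8 (half-aunt/uncle↔niece/nephew: one path of length 3: r = (1/2)^3 = 1/8).
Summing one r·B term per recipient: 1·0.125·0.407 + 1·0.5·0.327 + 2·0.125·0.43 = 0.321875.

0.321875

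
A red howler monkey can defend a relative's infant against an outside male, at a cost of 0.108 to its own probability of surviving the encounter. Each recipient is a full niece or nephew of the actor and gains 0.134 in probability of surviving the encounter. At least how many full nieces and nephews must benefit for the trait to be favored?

r to a full niece or nephew = 0.25 (full aunt/uncle↔niece/nephew: two paths of length 3 through the shared grandparent pair: r = 2·(1/2)^3 = 1/4).
Hamilton's rule: n·r·B > C  ⇒  n > C/(r·B) = 0.108/(0.25·0.134) = 3.224.
The smallest integer exceeding 3.224 is 4.

4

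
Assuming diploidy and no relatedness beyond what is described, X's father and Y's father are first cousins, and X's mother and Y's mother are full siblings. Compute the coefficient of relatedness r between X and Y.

Wright's path rule: contributions from independent ancestry routes add.
X and Y are related in two ways: second cousins through their fathers (r = 1/32) and first cousins through their mothers (r = 1/8).
r = 1/32 + 1/8 = 5/32 = 0.15625.

0.15625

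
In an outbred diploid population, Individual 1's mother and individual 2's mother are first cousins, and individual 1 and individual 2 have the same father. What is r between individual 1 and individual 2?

0.28125

Independent pedigree routes through distinct common ancestors add.
Individual 1 and individual 2 are related in two ways: second cousins through their mothers (r = 1/32) and half-sibs through their shared father (r = 1/4).
r = 1/32 + 1/4 = 9/32 = 0.28125.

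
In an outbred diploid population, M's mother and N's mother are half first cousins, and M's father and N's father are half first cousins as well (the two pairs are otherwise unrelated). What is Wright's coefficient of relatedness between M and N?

0.03125

With two independent routes of shared ancestry, r is the sum of the two contributions.
M and N are related in two ways: half second cousins through their mothers (r = 1/64) and half second cousins through their fathers (r = 1/64).
r = 1/64 + 1/64 = 1/32 = 0.03125.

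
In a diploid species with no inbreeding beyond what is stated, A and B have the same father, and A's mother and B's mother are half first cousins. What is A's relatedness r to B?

Relatedness sums over independent paths through distinct common ancestors.
A and B are related in two ways: half-sibs through their shared father (r = 1/4) and half second cousins through their mothers (r = 1/64).
r = 1/4 + 1/64 = 0.265625.

0.265625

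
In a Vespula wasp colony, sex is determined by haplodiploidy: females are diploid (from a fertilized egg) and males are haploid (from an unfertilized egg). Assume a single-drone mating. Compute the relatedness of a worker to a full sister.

0.75

Haplodiploid full sisters inherit their father's entire haploid genome identically (contributing 1/2) and on average half of their mother's contribution (1/2 · 1/2 = 1/4); r = 1/2 + 1/4 = 3/4.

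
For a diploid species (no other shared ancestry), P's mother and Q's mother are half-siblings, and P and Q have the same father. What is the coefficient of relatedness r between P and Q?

Wright's path rule: contributions from independent ancestry routes add.
P and Q are related in two ways: half first cousins through their mothers (r = 1/16) and half-sibs through their shared father (r = 1/4).
r = 1/16 + 1/4 = 0.3125.

0.3125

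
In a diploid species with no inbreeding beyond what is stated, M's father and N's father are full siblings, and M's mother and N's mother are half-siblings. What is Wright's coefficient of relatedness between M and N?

Wright's path rule: contributions from independent ancestry routes add.
M and N are related in two ways: first cousins through their fathers (r = 1/8) and half first cousins through their mothers (r = 1/16).
r = 1/8 + 1/16 = 0.1875.

0.1875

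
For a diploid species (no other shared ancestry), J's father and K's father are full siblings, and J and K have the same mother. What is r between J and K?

0.375

With two independent routes of shared ancestry, r is the sum of the two contributions.
J and K are related in two ways: first cousins through their fathers (r = 1/8) and half-sibs through their shared mother (r = 1/4).
r = 1/8 + 1/4 = 0.375.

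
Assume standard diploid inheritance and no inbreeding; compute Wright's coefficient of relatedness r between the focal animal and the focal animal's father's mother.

0.25

Each parent–offspring link contributes a factor of 1/2, and independent paths through distinct common ancestors add.
Two parent–offspring links: r = (1/2)^2 = 1/4.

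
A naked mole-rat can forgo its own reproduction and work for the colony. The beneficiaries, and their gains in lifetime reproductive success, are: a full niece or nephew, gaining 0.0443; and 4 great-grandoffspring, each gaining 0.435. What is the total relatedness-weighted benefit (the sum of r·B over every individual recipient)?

r to a full niece or nephew = 1/4 (full aunt/uncle↔niece/nephew: two paths of length 3 through the shared grandparent pair: r = 2·(1/2)^3 = 1/4).
r to a great-grandoffspring = 0.125 (three parent–offspring links: r = (1/2)^3 = 1/8).
Summing one r·B term per recipient: 1·0.25·0.0443 + 4·0.125·0.435 = 0.228575.

0.228575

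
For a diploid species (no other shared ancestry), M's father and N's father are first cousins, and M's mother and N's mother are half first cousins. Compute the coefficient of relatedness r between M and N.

Relatedness sums over independent paths through distinct common ancestors.
M and N are related in two ways: second cousins through their fathers (r = 1/32) and half second cousins through their mothers (r = 1/64).
r = 1/32 + 1/64 = 0.046875.

0.046875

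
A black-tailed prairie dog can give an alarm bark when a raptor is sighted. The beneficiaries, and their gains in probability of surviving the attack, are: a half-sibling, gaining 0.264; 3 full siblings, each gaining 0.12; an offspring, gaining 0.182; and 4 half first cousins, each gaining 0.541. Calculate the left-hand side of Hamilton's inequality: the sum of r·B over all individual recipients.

r to a half-sibling = 0.25 (half-sibs share one parent — one path of length 2: r = (1/2)^2 = 1/4).
r to a full sibling = 0.5 (full sibs share both parents — two paths of length 2: r = 2·(1/2)^2 = 1/2).
r to an offspring = 1/2 (one parent–offspring link: r = (1/2)^1 = 1/2).
r to a half first cousin = 0.0625 (half first cousins share one grandparent — one path of length 4: r = (1/2)^4 = 1/16).
Summing one r·B term per recipient: 1·0.25·0.264 + 3·0.5·0.12 + 1·0.5·0.182 + 4·0.0625·0.541 = 0.47225.

0.47225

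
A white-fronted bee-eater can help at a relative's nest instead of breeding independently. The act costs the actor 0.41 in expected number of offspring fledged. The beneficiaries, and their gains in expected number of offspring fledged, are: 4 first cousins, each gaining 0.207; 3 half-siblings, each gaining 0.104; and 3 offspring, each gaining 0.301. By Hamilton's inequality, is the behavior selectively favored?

Hamilton's rule: the trait is favored when the sum of r·B over every recipient exceeds the actor's cost C.
r to a first cousin = 0.125 (first cousins share one grandparent pair — two paths of length 4: r = 2·(1/2)^4 = 1/8).
r to a half-sibling = 0.25 (half-sibs share one parent — one path of length 2: r = (1/2)^2 = 1/4).
r to an offspring = 0.5 (one parent–offspring link: r = (1/2)^1 = 1/2).
Summing one r·B term per recipient: 4·0.125·0.207 + 3·0.25·0.104 + 3·0.5·0.301 = 0.633.
0.633 > 0.41: the indirect benefit exceeds the cost.

Yes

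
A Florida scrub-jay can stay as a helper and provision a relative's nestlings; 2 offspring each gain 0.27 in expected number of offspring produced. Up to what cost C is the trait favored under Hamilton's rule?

0.27

r to an offspring = 1/2 (one parent–offspring link: r = (1/2)^1 = 1/2).
Hamilton's rule: n·r·B > C, so the trait is favored while C < n·r·B = 2·0.5·0.27 = 0.27.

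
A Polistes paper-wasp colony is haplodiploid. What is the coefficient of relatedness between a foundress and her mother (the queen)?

0.5

One meiotic link between diploid queen and diploid daughter: r = 1/2.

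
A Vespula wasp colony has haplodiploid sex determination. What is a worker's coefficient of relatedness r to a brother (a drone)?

0.25

Her haploid brother carries none of their father's genes and a random half of their mother's genome; that half matches the maternal half of her own genome with probability 1/2: r = 1/2 · 1/2 = 1/4.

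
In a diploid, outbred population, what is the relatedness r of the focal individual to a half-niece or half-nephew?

0.125

Half-aunt/uncle↔niece/nephew: one path of length 3: r = (1/2)^3 = 1/8.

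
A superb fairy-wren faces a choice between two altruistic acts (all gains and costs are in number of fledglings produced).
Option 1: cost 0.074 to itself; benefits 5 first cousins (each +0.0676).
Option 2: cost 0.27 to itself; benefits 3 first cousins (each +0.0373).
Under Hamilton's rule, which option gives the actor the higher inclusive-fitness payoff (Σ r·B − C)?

Option 1

Option 1: r to a first cousin = 0.125.
Option 1: Σ r·B − C = (5·0.125·0.0676) − 0.074 = -0.03175.
Option 2: r to a first cousin = 0.125.
Option 2: Σ r·B − C = (3·0.125·0.0373) − 0.27 = -0.2560125.
Option 1 has the higher net inclusive-fitness payoff.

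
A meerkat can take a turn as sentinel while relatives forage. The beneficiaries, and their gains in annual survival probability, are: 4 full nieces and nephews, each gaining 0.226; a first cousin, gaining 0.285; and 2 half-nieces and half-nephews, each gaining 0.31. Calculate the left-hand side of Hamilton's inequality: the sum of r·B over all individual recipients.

r to a full niece or nephew = 1/4 (full aunt/uncle↔niece/nephew: two paths of length 3 through the shared grandparent pair: r = 2·(1/2)^3 = 1/4).
r to a first cousin = 1/8 (first cousins share one grandparent pair — two paths of length 4: r = 2·(1/2)^4 = 1/8).
r to a half-niece or half-nephew = 1/8 (half-aunt/uncle↔niece/nephew: one path of length 3: r = (1/2)^3 = 1/8).
Summing one r·B term per recipient: 4·0.25·0.226 + 1·0.125·0.285 + 2·0.125·0.31 = 0.339125.

0.339125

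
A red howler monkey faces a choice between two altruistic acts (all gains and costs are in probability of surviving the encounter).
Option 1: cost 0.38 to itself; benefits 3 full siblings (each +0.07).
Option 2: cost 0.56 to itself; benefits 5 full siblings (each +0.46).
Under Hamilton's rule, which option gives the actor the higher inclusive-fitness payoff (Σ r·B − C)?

Option 2

Option 1: r to a full sibling = 0.5.
Option 1: Σ r·B − C = (3·0.5·0.07) − 0.38 = -0.275.
Option 2: r to a full sibling = 0.5.
Option 2: Σ r·B − C = (5·0.5·0.46) − 0.56 = 0.59.
Option 2 has the higher net inclusive-fitness payoff.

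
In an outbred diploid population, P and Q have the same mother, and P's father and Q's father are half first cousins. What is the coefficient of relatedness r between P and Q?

Wright's path rule: contributions from independent ancestry routes add.
P and Q are related in two ways: half-sibs through their shared mother (r = 1/4) and half second cousins through their fathers (r = 1/64).
r = 1/4 + 1/64 = 17/64 = 0.265625.

0.265625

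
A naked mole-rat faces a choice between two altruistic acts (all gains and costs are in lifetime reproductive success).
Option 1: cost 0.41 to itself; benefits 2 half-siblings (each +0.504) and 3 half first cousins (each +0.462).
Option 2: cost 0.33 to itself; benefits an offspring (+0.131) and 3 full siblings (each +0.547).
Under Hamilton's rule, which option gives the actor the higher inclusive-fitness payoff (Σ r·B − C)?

Option 2

Option 1: r to a half-sibling = 0.25.
Option 1: r to a half first cousin = 0.0625.
Option 1: Σ r·B − C = (2·0.25·0.504 + 3·0.0625·0.462) − 0.41 = -0.071375.
Option 2: r to an offspring = 0.5.
Option 2: r to a full sibling = 0.5.
Option 2: Σ r·B − C = (1·0.5·0.131 + 3·0.5·0.547) − 0.33 = 0.556.
Option 2 has the higher net inclusive-fitness payoff.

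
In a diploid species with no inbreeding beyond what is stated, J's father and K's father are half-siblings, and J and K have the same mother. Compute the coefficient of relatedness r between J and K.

0.3125

With two independent routes of shared ancestry, r is the sum of the two contributions.
J and K are related in two ways: half first cousins through their fathers (r = 1/16) and half-sibs through their shared mother (r = 1/4).
r = 1/16 + 1/4 = 0.3125.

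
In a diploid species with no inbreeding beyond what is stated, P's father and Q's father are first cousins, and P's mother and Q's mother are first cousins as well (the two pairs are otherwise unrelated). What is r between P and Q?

0.0625

Relatedness sums over independent paths through distinct common ancestors.
P and Q are related in two ways: second cousins through their fathers (r = 1/32) and second cousins through their mothers (r = 1/32).
r = 1/32 + 1/32 = 0.0625.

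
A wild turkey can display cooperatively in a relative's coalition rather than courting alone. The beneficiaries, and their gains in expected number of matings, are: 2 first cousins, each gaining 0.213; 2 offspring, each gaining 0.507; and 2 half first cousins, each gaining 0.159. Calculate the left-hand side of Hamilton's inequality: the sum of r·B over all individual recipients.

0.580125

r to a first cousin = 0.125 (first cousins share one grandparent pair — two paths of length 4: r = 2·(1/2)^4 = 1/8).
r to an offspring = 0.5 (one parent–offspring link: r = (1/2)^1 = 1/2).
r to a half first cousin = 0.0625 (half first cousins share one grandparent — one path of length 4: r = (1/2)^4 = 1/16).
Summing one r·B term per recipient: 2·0.125·0.213 + 2·0.5·0.507 + 2·0.0625·0.159 = 0.580125.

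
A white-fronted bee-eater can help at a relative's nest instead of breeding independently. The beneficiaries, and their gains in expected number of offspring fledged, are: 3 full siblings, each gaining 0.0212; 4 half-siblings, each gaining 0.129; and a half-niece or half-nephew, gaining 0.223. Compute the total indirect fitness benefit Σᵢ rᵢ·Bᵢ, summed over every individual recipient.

r to a full sibling = 1/2 (full sibs share both parents — two paths of length 2: r = 2·(1/2)^2 = 1/2).
r to a half-sibling = 0.25 (half-sibs share one parent — one path of length 2: r = (1/2)^2 = 1/4).
r to a half-niece or half-nephew = 1/8 (half-aunt/uncle↔niece/nephew: one path of length 3: r = (1/2)^3 = 1/8).
Summing one r·B term per recipient: 3·0.5·0.0212 + 4·0.25·0.129 + 1·0.125·0.223 = 0.188675.

0.188675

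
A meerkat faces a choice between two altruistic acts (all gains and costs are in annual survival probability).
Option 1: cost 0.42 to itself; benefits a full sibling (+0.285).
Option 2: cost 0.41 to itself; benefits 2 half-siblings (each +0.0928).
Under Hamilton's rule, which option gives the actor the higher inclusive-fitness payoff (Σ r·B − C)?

Option 1: r to a full sibling = 0.5.
Option 1: Σ r·B − C = (1·0.5·0.285) − 0.42 = -0.2775.
Option 2: r to a half-sibling = 0.25.
Option 2: Σ r·B − C = (2·0.25·0.0928) − 0.41 = -0.3636.
Option 1 has the higher net inclusive-fitness payoff.

Option 1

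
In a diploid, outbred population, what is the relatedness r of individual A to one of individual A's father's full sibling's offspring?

Each parent–offspring link contributes a factor of 1/2, and independent paths through distinct common ancestors add.
First cousins share one grandparent pair — two paths of length 4: r = 2·(1/2)^4 = 1/8.

0.125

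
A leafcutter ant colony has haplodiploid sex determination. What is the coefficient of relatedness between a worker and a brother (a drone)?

0.25

Her haploid brother carries none of their father's genes and a random half of their mother's genome; that half matches the maternal half of her own genome with probability 1/2: r = 1/2 · 1/2 = 1/4.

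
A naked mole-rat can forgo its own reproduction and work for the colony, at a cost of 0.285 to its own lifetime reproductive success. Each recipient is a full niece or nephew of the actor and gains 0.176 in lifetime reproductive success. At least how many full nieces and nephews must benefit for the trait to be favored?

7

r to a full niece or nephew = 1/4 (full aunt/uncle↔niece/nephew: two paths of length 3 through the shared grandparent pair: r = 2·(1/2)^3 = 1/4).
Hamilton's rule: n·r·B > C  ⇒  n > C/(r·B) = 0.285/(0.25·0.176) = 6.477.
The smallest integer exceeding 6.477 is 7.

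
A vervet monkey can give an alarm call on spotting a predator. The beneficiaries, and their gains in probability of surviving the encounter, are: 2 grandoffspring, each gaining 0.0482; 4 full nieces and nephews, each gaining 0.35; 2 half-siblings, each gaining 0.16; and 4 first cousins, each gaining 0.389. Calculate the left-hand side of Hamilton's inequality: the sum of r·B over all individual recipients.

r to a grandoffspring = 0.25 (two parent–offspring links: r = (1/2)^2 = 1/4).
r to a full niece or nephew = 1/4 (full aunt/uncle↔niece/nephew: two paths of length 3 through the shared grandparent pair: r = 2·(1/2)^3 = 1/4).
r to a half-sibling = 0.25 (half-sibs share one parent — one path of length 2: r = (1/2)^2 = 1/4).
r to a first cousin = 1/8 (first cousins share one grandparent pair — two paths of length 4: r = 2·(1/2)^4 = 1/8).
Summing one r·B term per recipient: 2·0.25·0.0482 + 4·0.25·0.35 + 2·0.25·0.16 + 4·0.125·0.389 = 0.6486.

0.6486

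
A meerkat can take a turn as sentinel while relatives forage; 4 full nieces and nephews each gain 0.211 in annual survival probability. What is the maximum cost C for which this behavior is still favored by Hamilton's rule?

0.211

r to a full niece or nephew = 0.25 (full aunt/uncle↔niece/nephew: two paths of length 3 through the shared grandparent pair: r = 2·(1/2)^3 = 1/4).
Hamilton's rule: n·r·B > C, so the trait is favored while C < n·r·B = 4·0.25·0.211 = 0.211.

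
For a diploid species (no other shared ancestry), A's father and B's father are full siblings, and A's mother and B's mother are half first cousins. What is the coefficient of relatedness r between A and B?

With two independent routes of shared ancestry, r is the sum of the two contributions.
A and B are related in two ways: first cousins through their fathers (r = 1/8) and half second cousins through their mothers (r = 1/64).
r = 1/8 + 1/64 = 9/64 = 0.140625.

0.140625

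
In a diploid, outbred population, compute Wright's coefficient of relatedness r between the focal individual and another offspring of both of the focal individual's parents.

Each parent–offspring link contributes a factor of 1/2, and independent paths through distinct common ancestors add.
Full sibs share both parents — two paths of length 2: r = 2·(1/2)^2 = 1/2.

0.5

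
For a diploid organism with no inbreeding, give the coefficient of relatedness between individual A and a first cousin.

0.125

Each parent–offspring link contributes a factor of 1/2, and independent paths through distinct common ancestors add.
First cousins share one grandparent pair — two paths of length 4: r = 2·(1/2)^4 = 1/8.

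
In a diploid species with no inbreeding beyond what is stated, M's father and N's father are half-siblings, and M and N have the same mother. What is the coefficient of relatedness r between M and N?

With two independent routes of shared ancestry, r is the sum of the two contributions.
M and N are related in two ways: half first cousins through their fathers (r = 1/16) and half-sibs through their shared mother (r = 1/4).
r = 1/16 + 1/4 = 5/16 = 0.3125.

0.3125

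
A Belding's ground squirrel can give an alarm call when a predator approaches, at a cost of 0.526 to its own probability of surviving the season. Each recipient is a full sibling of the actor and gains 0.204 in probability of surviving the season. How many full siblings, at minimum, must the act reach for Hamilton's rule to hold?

6

r to a full sibling = 1/2 (full sibs share both parents — two paths of length 2: r = 2·(1/2)^2 = 1/2).
Hamilton's rule: n·r·B > C  ⇒  n > C/(r·B) = 0.526/(0.5·0.204) = 5.157.
The smallest integer exceeding 5.157 is 6.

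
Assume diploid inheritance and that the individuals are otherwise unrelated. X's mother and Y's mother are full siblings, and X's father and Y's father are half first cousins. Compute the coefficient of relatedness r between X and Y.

Independent pedigree routes through distinct common ancestors add.
X and Y are related in two ways: first cousins through their mothers (r = 1/8) and half second cousins through their fathers (r = 1/64).
r = 1/8 + 1/64 = 0.140625.

0.140625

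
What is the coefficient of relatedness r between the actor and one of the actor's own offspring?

Each parent–offspring link contributes a factor of 1/2, and independent paths through distinct common ancestors add.
One parent–offspring link: r = (1/2)^1 = 1/2.

0.5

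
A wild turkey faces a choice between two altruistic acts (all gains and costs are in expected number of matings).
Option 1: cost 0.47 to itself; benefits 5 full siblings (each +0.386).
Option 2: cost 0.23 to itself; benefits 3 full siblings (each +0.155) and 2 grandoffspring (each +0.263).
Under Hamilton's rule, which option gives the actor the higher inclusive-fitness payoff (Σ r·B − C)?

Option 1

Option 1: r to a full sibling = 0.5.
Option 1: Σ r·B − C = (5·0.5·0.386) − 0.47 = 0.495.
Option 2: r to a full sibling = 0.5.
Option 2: r to a grandoffspring = 0.25.
Option 2: Σ r·B − C = (3·0.5·0.155 + 2·0.25·0.263) − 0.23 = 0.134.
Option 1 has the higher net inclusive-fitness payoff.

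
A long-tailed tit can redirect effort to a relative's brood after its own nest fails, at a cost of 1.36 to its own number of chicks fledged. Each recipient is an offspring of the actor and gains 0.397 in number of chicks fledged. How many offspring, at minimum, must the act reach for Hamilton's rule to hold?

r to an offspring = 1/2 (one parent–offspring link: r = (1/2)^1 = 1/2).
Hamilton's rule: n·r·B > C  ⇒  n > C/(r·B) = 1.36/(0.5·0.397) = 6.851.
The smallest integer exceeding 6.851 is 7.

7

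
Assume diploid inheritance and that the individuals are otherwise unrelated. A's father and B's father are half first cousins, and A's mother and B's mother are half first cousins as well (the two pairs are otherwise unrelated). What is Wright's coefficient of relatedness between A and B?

With two independent routes of shared ancestry, r is the sum of the two contributions.
A and B are related in two ways: half second cousins through their fathers (r = 1/64) and half second cousins through their mothers (r = 1/64).
r = 1/64 + 1/64 = 0.03125.

0.03125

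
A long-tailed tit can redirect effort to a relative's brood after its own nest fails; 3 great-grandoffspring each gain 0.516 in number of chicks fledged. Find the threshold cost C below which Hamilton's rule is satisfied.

r to a great-grandoffspring = 0.125 (three parent–offspring links: r = (1/2)^3 = 1/8).
Hamilton's rule: n·r·B > C, so the trait is favored while C < n·r·B = 3·0.125·0.516 = 0.1935.

0.1935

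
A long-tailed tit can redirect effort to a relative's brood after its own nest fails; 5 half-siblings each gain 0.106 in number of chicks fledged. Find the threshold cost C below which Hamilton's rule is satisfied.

0.1325

r to a half-sibling = 1/4 (half-sibs share one parent — one path of length 2: r = (1/2)^2 = 1/4).
Hamilton's rule: n·r·B > C, so the trait is favored while C < n·r·B = 5·0.25·0.106 = 0.1325.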